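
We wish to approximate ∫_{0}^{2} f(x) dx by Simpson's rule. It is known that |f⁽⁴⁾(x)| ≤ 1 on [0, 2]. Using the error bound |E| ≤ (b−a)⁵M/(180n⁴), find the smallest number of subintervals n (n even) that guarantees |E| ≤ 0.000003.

Need 32/(180n⁴) ≤ 0.000003.
n⁴ ≥ 32/(180·0.000003) = 59259.3 ⇒ n ≥ 15.6023, so the smallest even n is 16. (n must be even for Simpson's rule.)

16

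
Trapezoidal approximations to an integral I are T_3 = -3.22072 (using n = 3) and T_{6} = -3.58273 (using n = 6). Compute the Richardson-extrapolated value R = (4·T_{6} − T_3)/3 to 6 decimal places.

-3.703400

R = (4·T_{6} − T_3) / 3 = (4·(-3.58273) − (-3.22072))/3 = (-11.11020)/3 = -3.703400.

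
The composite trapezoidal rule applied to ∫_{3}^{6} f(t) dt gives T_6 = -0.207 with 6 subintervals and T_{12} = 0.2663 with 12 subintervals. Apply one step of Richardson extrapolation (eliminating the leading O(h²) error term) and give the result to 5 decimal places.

R = (4·T_{12} − T_6) / 3 = (4·0.2663 − (-0.207))/3 = (1.2722)/3 = 0.42407.

0.42407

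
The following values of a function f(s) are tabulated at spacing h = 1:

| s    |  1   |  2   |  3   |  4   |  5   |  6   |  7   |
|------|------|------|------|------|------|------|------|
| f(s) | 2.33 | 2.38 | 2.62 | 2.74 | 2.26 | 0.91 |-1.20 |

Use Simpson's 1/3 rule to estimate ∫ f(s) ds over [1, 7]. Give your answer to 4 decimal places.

11.6700

h = 1, n = 6.
(h/3)·[y₀ + 4y₁ + 2y₂ + 4y₃ + 2y₄ + 4y₅ + y₆] = 0.333333·(35.01) = 11.6700.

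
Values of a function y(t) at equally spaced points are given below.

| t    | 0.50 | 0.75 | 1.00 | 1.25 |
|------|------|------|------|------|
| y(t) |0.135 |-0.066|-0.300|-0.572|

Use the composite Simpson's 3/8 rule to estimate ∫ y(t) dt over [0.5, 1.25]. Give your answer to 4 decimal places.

-0.1439

h = 0.25, n = 3.
(3h/8)·[y₀ + 3y₁ + 3y₂ + y₃] = 0.09375·(-1.535) = -0.1439.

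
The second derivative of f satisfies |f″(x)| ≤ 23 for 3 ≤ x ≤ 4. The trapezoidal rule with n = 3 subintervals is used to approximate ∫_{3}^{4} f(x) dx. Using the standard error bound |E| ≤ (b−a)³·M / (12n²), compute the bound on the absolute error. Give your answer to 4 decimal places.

|E| ≤ (1)³·23 / (12·3²) = 23/108 = 0.2130.

0.2130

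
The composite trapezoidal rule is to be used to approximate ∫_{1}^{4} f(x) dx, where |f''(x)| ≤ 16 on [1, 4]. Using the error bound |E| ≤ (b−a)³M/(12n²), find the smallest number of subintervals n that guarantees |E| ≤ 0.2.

14

Need 432/(12n²) ≤ 0.2.
n² ≥ 432/(12·0.2) = 180 ⇒ n ≥ 13.4164, so the smallest n is 14.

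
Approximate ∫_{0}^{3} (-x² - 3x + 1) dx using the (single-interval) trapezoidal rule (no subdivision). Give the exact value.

-24

T = (b−a)/2 · [f(0) + f(3)] = 1.5·[1 + (-17)] = -24.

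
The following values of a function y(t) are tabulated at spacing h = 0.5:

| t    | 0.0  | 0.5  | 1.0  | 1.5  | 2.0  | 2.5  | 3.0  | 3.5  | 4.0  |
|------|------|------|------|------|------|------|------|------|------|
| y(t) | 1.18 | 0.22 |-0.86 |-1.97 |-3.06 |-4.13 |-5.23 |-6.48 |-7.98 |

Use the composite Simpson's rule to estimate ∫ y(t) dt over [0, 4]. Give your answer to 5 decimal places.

-12.42333

h = 0.5, n = 8.
(h/3)·[y₀ + 4y₁ + 2y₂ + 4y₃ + 2y₄ + 4y₅ + 2y₆ + 4y₇ + y₈] = 0.166667·(-74.54) = -12.42333.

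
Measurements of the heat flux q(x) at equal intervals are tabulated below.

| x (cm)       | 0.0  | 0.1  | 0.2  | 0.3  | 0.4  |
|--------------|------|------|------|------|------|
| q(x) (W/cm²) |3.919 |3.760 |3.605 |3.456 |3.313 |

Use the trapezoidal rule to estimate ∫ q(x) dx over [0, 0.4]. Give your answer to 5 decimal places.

h = 0.1, n = 4.
(h/2)·[y₀ + 2y₁ + 2y₂ + 2y₃ + y₄] = 0.05·(28.874) = 1.44370.

1.44370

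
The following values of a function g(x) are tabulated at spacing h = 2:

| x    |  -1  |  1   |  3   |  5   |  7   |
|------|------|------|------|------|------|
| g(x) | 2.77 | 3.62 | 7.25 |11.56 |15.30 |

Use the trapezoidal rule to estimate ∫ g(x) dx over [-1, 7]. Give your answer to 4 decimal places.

h = 2, n = 4.
(h/2)·[y₀ + 2y₁ + 2y₂ + 2y₃ + y₄] = 1·(62.93) = 62.9300.

62.9300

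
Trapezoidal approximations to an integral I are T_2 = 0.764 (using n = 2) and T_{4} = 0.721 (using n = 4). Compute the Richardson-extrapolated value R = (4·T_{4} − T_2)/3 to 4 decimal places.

R = (4·T_{4} − T_2) / 3 = (4·0.721 − 0.764)/3 = (2.120)/3 = 0.7067.

0.7067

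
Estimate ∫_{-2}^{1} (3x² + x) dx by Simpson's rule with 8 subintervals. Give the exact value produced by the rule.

7.5

h = (1 − (-2))/8 = 0.375.
Nodes x₀,…,x₈ = -2, -1.625, -1.25, -0.875, -0.5, -0.125, 0.25, 0.625, 1.
f(x) = 3x² + x: f₀=10, f₁=6.296875, f₂=3.4375, f₃=1.421875, f₄=0.25, f₅=-0.078125, f₆=0.4375, f₇=1.796875, f₈=4.
(h/3)·[f₀ + 4f₁ + 2f₂ + 4f₃ + 2f₄ + 4f₅ + 2f₆ + 4f₇ + f₈] = 0.125·(60) = 7.5.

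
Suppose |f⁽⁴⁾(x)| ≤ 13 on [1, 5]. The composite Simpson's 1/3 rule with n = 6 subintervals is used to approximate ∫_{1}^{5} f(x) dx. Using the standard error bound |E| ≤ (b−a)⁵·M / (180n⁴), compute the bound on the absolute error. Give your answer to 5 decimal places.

|E| ≤ (4)⁵·13 / (180·6⁴) = 13312/233280 = 0.05706.

0.05706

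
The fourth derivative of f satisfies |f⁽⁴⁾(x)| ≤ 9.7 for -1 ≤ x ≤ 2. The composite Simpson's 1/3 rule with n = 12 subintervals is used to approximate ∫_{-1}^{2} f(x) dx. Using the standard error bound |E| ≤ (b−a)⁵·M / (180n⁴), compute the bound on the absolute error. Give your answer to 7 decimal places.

0.0006315

|E| ≤ (3)⁵·9.7 / (180·12⁴) = 2357.1/3732480 = 0.0006315.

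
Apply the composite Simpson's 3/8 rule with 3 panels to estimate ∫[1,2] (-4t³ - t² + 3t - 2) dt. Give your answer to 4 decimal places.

h = (2 − 1)/3 = 0.333333.
Nodes t₀,…,t₃ = 1, 1.333333, 1.666667, 2.
f(t) = -4t³ - t² + 3t - 2: f₀=-4, f₁=-9.259259, f₂=-18.296296, f₃=-32.
(3h/8)·[f₀ + 3f₁ + 3f₂ + f₃] = 0.125·(-118.666667) = -14.8333.

-14.8333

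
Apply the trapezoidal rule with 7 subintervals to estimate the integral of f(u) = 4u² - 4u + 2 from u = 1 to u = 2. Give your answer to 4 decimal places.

5.3469

h = (2 − 1)/7 = 0.142857.
Nodes u₀,…,u₇ = 1, 1.142857, 1.285714, 1.428571, 1.571429, 1.714286, 1.857143, 2.
f(u) = 4u² - 4u + 2: f₀=2, f₁=2.653061, f₂=3.469388, f₃=4.448980, f₄=5.591837, f₅=6.897959, f₆=8.367347, f₇=10.
(h/2)·[f₀ + 2f₁ + 2f₂ + 2f₃ + 2f₄ + 2f₅ + 2f₆ + f₇] = 0.071429·(74.857143) = 5.3469.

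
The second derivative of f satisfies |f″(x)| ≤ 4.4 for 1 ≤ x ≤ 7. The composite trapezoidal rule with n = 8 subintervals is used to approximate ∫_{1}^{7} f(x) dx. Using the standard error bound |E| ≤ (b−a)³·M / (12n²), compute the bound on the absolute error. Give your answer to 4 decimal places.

|E| ≤ (6)³·4.4 / (12·8²) = 950.4/768 = 1.2375.

1.2375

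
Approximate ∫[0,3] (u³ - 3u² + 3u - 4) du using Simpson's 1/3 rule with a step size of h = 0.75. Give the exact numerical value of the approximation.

h = (3 − 0)/4 = 0.75.
Nodes u₀,…,u₄ = 0, 0.75, 1.5, 2.25, 3.
f(u) = u³ - 3u² + 3u - 4: f₀=-4, f₁=-3.015625, f₂=-2.875, f₃=-1.046875, f₄=5.
(h/3)·[f₀ + 4f₁ + 2f₂ + 4f₃ + f₄] = 0.25·(-21) = -5.25.

-5.25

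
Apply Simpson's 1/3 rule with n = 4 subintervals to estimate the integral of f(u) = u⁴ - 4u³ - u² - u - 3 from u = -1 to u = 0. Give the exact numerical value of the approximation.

h = (0 − (-1))/4 = 0.25.
Nodes u₀,…,u₄ = -1, -0.75, -0.5, -0.25, 0.
f(u) = u⁴ - 4u³ - u² - u - 3: f₀=2, f₁=-0.80859375, f₂=-2.1875, f₃=-2.74609375, f₄=-3.
(h/3)·[f₀ + 4f₁ + 2f₂ + 4f₃ + f₄] = 0.083333·(-19.59375) = -1.6328125.

-1.6328125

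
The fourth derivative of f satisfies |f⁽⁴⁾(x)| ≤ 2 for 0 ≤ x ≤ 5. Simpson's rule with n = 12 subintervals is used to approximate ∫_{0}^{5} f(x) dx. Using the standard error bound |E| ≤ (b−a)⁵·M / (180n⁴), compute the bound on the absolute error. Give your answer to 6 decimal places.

0.001674

|E| ≤ (5)⁵·2 / (180·12⁴) = 6250/3732480 = 0.001674.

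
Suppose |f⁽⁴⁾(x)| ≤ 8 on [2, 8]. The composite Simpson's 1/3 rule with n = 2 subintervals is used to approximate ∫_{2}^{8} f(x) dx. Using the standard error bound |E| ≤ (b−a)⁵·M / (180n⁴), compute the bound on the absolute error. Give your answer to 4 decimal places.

|E| ≤ (6)⁵·8 / (180·2⁴) = 62208/2880 = 21.6000.

21.6000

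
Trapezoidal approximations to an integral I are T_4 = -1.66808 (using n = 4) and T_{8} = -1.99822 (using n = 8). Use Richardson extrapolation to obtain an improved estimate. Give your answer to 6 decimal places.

-2.108267

R = (4·T_{8} − T_4) / 3 = (4·(-1.99822) − (-1.66808))/3 = (-6.32480)/3 = -2.108267.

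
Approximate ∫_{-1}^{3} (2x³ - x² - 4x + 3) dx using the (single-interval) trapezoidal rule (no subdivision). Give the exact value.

T = (b−a)/2 · [f(-1) + f(3)] = 2·[4 + 36] = 80.

80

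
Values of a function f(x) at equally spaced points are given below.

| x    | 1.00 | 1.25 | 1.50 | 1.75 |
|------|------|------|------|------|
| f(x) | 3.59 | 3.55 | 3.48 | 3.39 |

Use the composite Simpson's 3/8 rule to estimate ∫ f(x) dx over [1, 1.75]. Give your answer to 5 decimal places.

h = 0.25, n = 3.
(3h/8)·[y₀ + 3y₁ + 3y₂ + y₃] = 0.09375·(28.07) = 2.63156.

2.63156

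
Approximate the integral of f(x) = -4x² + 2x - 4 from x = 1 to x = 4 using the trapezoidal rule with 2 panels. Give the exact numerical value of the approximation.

h = (4 − 1)/2 = 1.5.
Nodes x₀,…,x₂ = 1, 2.5, 4.
f(x) = -4x² + 2x - 4: f₀=-6, f₁=-24, f₂=-60.
(h/2)·[f₀ + 2f₁ + f₂] = 0.75·(-114) = -85.5.

-85.5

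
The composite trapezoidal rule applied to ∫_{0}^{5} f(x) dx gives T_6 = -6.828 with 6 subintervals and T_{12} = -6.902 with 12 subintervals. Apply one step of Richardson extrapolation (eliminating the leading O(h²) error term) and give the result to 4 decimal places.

-6.9267

R = (4·T_{12} − T_6) / 3 = (4·(-6.902) − (-6.828))/3 = (-20.780)/3 = -6.9267.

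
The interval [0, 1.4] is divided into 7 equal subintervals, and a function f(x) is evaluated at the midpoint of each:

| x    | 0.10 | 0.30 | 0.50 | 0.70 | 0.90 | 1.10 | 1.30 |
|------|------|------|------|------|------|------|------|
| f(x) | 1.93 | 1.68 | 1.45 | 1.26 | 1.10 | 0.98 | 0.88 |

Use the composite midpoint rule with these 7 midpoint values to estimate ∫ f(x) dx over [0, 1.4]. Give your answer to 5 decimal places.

h = 0.2, n = 7.
h·[y(m₁) + y(m₂) + y(m₃) + y(m₄) + y(m₅) + y(m₆) + y(m₇)] = 0.2·(9.28) = 1.85600.

1.85600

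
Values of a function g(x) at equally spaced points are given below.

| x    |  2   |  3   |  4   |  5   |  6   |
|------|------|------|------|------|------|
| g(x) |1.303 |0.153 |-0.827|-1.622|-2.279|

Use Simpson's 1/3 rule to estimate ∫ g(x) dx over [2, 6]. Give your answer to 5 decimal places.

h = 1, n = 4.
(h/3)·[y₀ + 4y₁ + 2y₂ + 4y₃ + y₄] = 0.333333·(-8.506) = -2.83533.

-2.83533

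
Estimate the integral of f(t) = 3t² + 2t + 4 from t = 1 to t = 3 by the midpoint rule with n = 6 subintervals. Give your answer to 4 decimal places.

41.9444

h = (3 − 1)/6 = 0.333333.
Midpoints m₁,…,m₆ = 1.166667, 1.5, 1.833333, 2.166667, 2.5, 2.833333.
f(m₁)=10.416667, f(m₂)=13.75, f(m₃)=17.75, f(m₄)=22.416667, f(m₅)=27.75, f(m₆)=33.75.
h·[f(m₁) + f(m₂) + f(m₃) + f(m₄) + f(m₅) + f(m₆)] = 0.333333·(125.833333) = 41.9444.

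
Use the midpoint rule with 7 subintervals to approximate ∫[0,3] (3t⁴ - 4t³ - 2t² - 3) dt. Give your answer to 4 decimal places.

h = (3 − 0)/7 = 0.428571.
Midpoints m₁,…,m₇ = 0.214286, 0.642857, 1.071429, 1.5, 1.928571, 2.357143, 2.785714.
f(m₁)=-3.124870, f(m₂)=-4.376848, f(m₃)=-6.262313, f(m₄)=-5.8125, f(m₅)=2.370340, f(m₆)=26.112948, f(m₇)=75.671049.
h·[f(m₁) + f(m₂) + f(m₃) + f(m₄) + f(m₅) + f(m₆) + f(m₇)] = 0.428571·(84.577806) = 36.2476.

36.2476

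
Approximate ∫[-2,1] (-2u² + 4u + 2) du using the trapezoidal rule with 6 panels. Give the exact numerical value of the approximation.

h = (1 − (-2))/6 = 0.5.
Nodes u₀,…,u₆ = -2, -1.5, -1, -0.5, 0, 0.5, 1.
f(u) = -2u² + 4u + 2: f₀=-14, f₁=-8.5, f₂=-4, f₃=-0.5, f₄=2, f₅=3.5, f₆=4.
(h/2)·[f₀ + 2f₁ + 2f₂ + 2f₃ + 2f₄ + 2f₅ + f₆] = 0.25·(-25) = -6.25.

-6.25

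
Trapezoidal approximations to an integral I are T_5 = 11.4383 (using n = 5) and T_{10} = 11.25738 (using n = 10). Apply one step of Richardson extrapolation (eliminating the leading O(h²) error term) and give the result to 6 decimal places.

R = (4·T_{10} − T_5) / 3 = (4·11.25738 − 11.4383)/3 = (33.59122)/3 = 11.197073.

11.197073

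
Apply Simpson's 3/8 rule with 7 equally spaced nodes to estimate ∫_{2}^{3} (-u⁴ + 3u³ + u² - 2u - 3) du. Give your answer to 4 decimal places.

h = (3 − 2)/6 = 0.166667.
Nodes u₀,…,u₆ = 2, 2.166667, 2.333333, 2.5, 2.666667, 2.833333, 3.
f(u) = -u⁴ + 3u³ + u² - 2u - 3: f₀=5, f₁=5.837191, f₂=6.246914, f₃=6.0625, f₄=5.098765, f₅=3.152006, f₆=0.
(3h/8)·[f₀ + 3f₁ + 3f₂ + 2f₃ + 3f₄ + 3f₅ + f₆] = 0.0625·(78.129630) = 4.8831.

4.8831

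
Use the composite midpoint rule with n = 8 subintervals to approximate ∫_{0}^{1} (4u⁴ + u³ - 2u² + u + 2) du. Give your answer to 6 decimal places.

2.873596

h = (1 − 0)/8 = 0.125.
Midpoints m₁,…,m₈ = 0.0625, 0.1875, 0.3125, 0.4375, 0.5625, 0.6875, 0.8125, 0.9375.
f(m₁)=2.05499267578125, f(m₂)=2.12872314453125, f(m₃)=2.18585205078125, f(m₄)=2.28497314453125, f(m₅)=2.50811767578125, f(m₆)=2.96075439453125, f(m₇)=3.77178955078125, f(m₈)=5.09356689453125.
h·[f(m₁) + f(m₂) + f(m₃) + f(m₄) + f(m₅) + f(m₆) + f(m₇) + f(m₈)] = 0.125·(22.98876953125) = 2.873596.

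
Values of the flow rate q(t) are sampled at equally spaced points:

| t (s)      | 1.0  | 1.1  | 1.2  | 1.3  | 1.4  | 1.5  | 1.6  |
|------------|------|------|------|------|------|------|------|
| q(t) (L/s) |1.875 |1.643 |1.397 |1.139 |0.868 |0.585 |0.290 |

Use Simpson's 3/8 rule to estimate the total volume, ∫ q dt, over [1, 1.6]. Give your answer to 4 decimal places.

h = 0.1, n = 6.
(3h/8)·[y₀ + 3y₁ + 3y₂ + 2y₃ + 3y₄ + 3y₅ + y₆] = 0.0375·(17.922) = 0.6721.

0.6721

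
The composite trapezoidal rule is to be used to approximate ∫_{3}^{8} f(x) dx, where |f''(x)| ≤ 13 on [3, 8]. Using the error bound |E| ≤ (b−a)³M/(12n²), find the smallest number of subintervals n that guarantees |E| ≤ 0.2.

Need 1625/(12n²) ≤ 0.2.
n² ≥ 1625/(12·0.2) = 677.083 ⇒ n ≥ 26.0208, so the smallest n is 27.

27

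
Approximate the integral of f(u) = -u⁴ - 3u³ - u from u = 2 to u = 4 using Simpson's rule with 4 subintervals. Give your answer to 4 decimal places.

h = (4 − 2)/4 = 0.5.
Nodes u₀,…,u₄ = 2, 2.5, 3, 3.5, 4.
f(u) = -u⁴ - 3u³ - u: f₀=-42, f₁=-88.4375, f₂=-165, f₃=-282.1875, f₄=-452.
(h/3)·[f₀ + 4f₁ + 2f₂ + 4f₃ + f₄] = 0.166667·(-2306.5) = -384.4167.

-384.4167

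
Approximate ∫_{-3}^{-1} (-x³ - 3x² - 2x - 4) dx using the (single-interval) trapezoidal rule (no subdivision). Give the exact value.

-2

T = (b−a)/2 · [f(-3) + f(-1)] = 1·[2 + (-4)] = -2.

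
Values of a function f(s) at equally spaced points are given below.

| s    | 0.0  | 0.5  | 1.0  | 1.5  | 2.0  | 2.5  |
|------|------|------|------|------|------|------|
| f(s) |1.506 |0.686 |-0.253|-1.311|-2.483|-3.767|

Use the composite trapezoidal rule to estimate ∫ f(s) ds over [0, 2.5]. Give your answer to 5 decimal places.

-2.24575

h = 0.5, n = 5.
(h/2)·[y₀ + 2y₁ + 2y₂ + 2y₃ + 2y₄ + y₅] = 0.25·(-8.983) = -2.24575.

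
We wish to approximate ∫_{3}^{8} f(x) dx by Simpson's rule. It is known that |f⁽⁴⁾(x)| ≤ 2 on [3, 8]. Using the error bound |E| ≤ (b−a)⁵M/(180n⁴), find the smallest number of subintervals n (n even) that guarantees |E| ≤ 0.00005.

Need 6250/(180n⁴) ≤ 0.00005.
n⁴ ≥ 6250/(180·0.00005) = 694444 ⇒ n ≥ 28.8675, so the smallest even n is 30. (n must be even for Simpson's rule.)

30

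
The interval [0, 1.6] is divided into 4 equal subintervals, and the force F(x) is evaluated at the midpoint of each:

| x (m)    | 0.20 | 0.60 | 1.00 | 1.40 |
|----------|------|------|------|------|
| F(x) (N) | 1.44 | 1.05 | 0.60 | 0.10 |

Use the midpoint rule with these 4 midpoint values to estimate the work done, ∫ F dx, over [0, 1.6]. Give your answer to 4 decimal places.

h = 0.4, n = 4.
h·[y(m₁) + y(m₂) + y(m₃) + y(m₄)] = 0.4·(3.19) = 1.2760.

1.2760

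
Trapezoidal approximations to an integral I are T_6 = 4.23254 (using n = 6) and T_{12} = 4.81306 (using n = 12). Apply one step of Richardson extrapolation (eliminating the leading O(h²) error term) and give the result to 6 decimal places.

R = (4·T_{12} − T_6) / 3 = (4·4.81306 − 4.23254)/3 = (15.01970)/3 = 5.006567.

5.006567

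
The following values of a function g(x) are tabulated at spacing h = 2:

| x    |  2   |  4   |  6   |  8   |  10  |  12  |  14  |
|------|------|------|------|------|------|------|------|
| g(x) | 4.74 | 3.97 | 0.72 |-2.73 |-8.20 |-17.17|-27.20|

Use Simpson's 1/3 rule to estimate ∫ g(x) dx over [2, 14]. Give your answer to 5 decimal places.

-67.42667

h = 2, n = 6.
(h/3)·[y₀ + 4y₁ + 2y₂ + 4y₃ + 2y₄ + 4y₅ + y₆] = 0.666667·(-101.14) = -67.42667.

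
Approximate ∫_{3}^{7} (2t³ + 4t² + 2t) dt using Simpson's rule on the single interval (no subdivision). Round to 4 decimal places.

S = (b−a)/6 · [f(3) + 4f(5) + f(7)] = 0.666667·[96 + 4·360 + 896] = 1621.3333.

1621.3333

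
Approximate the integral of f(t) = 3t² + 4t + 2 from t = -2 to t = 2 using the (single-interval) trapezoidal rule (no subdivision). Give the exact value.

T = (b−a)/2 · [f(-2) + f(2)] = 2·[6 + 22] = 56.

56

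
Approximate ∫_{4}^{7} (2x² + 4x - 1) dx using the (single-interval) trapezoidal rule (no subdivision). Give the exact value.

258

T = (b−a)/2 · [f(4) + f(7)] = 1.5·[47 + 125] = 258.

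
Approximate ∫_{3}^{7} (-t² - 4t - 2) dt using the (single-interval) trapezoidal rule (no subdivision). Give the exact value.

T = (b−a)/2 · [f(3) + f(7)] = 2·[(-23) + (-79)] = -204.

-204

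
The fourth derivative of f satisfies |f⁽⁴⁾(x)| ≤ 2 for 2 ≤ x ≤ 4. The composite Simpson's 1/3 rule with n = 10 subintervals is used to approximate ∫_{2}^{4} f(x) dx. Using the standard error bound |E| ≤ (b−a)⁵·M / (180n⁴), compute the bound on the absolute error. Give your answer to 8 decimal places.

0.00003556

|E| ≤ (2)⁵·2 / (180·10⁴) = 64/1800000 = 0.00003556.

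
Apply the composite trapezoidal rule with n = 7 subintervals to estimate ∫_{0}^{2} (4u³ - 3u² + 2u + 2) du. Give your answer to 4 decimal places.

16.2449

h = (2 − 0)/7 = 0.285714.
Nodes u₀,…,u₇ = 0, 0.285714, 0.571429, 0.857143, 1.142857, 1.428571, 1.714286, 2.
f(u) = 4u³ - 3u² + 2u + 2: f₀=2, f₁=2.419825, f₂=2.909621, f₃=4.029155, f₄=6.338192, f₅=10.396501, f₆=16.763848, f₇=26.
(h/2)·[f₀ + 2f₁ + 2f₂ + 2f₃ + 2f₄ + 2f₅ + 2f₆ + f₇] = 0.142857·(113.714286) = 16.2449.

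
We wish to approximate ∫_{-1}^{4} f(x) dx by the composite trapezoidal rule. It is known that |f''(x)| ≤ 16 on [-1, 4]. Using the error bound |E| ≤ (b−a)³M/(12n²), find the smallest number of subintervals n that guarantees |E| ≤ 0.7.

Need 2000/(12n²) ≤ 0.7.
n² ≥ 2000/(12·0.7) = 238.095 ⇒ n ≥ 15.4303, so the smallest n is 16.

16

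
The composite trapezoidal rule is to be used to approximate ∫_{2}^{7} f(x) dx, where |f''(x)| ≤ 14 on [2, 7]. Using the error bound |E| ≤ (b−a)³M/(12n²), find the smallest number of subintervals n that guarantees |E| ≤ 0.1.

Need 1750/(12n²) ≤ 0.1.
n² ≥ 1750/(12·0.1) = 1458.33 ⇒ n ≥ 38.1881, so the smallest n is 39.

39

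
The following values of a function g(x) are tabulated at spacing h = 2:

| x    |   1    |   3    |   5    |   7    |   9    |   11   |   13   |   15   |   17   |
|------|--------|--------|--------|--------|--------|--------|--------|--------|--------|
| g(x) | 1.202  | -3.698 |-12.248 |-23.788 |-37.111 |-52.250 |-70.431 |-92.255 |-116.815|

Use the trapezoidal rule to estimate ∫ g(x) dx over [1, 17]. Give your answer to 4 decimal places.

h = 2, n = 8.
(h/2)·[y₀ + 2y₁ + 2y₂ + 2y₃ + 2y₄ + 2y₅ + 2y₆ + 2y₇ + y₈] = 1·(-699.175) = -699.1750.

-699.1750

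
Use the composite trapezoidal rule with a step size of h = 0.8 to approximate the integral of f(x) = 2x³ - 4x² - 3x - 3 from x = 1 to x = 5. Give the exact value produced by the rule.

104.64

h = (5 − 1)/5 = 0.8.
Nodes x₀,…,x₅ = 1, 1.8, 2.6, 3.4, 4.2, 5.
f(x) = 2x³ - 4x² - 3x - 3: f₀=-8, f₁=-9.696, f₂=-2.688, f₃=19.168, f₄=62.016, f₅=132.
(h/2)·[f₀ + 2f₁ + 2f₂ + 2f₃ + 2f₄ + f₅] = 0.4·(261.6) = 104.64.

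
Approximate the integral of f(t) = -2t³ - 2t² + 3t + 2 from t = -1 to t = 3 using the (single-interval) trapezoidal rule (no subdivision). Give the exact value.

-124

T = (b−a)/2 · [f(-1) + f(3)] = 2·[(-1) + (-61)] = -124.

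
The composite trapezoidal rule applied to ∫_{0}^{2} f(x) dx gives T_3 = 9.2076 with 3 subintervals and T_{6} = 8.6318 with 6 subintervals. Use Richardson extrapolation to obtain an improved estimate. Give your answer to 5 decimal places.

8.43987

R = (4·T_{6} − T_3) / 3 = (4·8.6318 − 9.2076)/3 = (25.3196)/3 = 8.43987.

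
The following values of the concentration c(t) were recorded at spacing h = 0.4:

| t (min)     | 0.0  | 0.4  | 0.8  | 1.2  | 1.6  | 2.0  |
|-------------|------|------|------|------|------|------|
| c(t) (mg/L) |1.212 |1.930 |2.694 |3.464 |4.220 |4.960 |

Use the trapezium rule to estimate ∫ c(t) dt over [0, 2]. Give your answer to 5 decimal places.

6.15760

h = 0.4, n = 5.
(h/2)·[y₀ + 2y₁ + 2y₂ + 2y₃ + 2y₄ + y₅] = 0.2·(30.788) = 6.15760.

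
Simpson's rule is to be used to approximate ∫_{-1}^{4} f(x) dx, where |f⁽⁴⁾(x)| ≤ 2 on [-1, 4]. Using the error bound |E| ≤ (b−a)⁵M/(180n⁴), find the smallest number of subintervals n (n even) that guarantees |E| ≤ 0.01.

Need 6250/(180n⁴) ≤ 0.01.
n⁴ ≥ 6250/(180·0.01) = 3472.22 ⇒ n ≥ 7.6763, so the smallest even n is 8. (n must be even for Simpson's rule.)

8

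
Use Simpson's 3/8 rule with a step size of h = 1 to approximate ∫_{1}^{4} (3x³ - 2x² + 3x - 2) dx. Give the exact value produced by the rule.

h = (4 − 1)/3 = 1.
Nodes x₀,…,x₃ = 1, 2, 3, 4.
f(x) = 3x³ - 2x² + 3x - 2: f₀=2, f₁=20, f₂=70, f₃=170.
(3h/8)·[f₀ + 3f₁ + 3f₂ + f₃] = 0.375·(442) = 165.75.

165.75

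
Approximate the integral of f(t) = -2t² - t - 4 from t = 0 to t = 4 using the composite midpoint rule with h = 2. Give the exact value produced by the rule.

-64

h = (4 − 0)/2 = 2.
Midpoints m₁,…,m₂ = 1, 3.
f(m₁)=-7, f(m₂)=-25.
h·[f(m₁) + f(m₂)] = 2·(-32) = -64.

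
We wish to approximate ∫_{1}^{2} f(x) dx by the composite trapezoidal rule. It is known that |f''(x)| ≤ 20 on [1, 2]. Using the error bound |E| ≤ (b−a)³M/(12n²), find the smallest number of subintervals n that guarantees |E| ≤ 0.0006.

Need 20/(12n²) ≤ 0.0006.
n² ≥ 20/(12·0.0006) = 2777.78 ⇒ n ≥ 52.7046, so the smallest n is 53.

53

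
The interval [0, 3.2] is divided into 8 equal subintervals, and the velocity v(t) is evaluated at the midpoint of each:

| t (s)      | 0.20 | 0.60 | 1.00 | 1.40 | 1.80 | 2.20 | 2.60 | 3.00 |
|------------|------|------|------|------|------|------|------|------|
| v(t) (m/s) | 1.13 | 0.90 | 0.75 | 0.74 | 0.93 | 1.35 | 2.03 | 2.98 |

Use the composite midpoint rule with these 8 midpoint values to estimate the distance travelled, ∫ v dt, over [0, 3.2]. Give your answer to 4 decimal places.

h = 0.4, n = 8.
h·[y(m₁) + y(m₂) + y(m₃) + y(m₄) + y(m₅) + y(m₆) + y(m₇) + y(m₈)] = 0.4·(10.81) = 4.3240.

4.3240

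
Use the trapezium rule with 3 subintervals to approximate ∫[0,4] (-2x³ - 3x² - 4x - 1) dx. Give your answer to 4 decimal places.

-245.7778

h = (4 − 0)/3 = 1.333333.
Nodes x₀,…,x₃ = 0, 1.333333, 2.666667, 4.
f(x) = -2x³ - 3x² - 4x - 1: f₀=-1, f₁=-16.407407, f₂=-70.925926, f₃=-193.
(h/2)·[f₀ + 2f₁ + 2f₂ + f₃] = 0.666667·(-368.666667) = -245.7778.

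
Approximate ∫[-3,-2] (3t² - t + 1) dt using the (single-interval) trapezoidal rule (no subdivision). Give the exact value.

T = (b−a)/2 · [f(-3) + f(-2)] = 0.5·[31 + 15] = 23.

23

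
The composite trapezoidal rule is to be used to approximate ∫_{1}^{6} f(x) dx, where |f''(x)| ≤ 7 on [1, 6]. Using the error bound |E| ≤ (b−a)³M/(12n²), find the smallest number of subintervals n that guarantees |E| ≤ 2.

Need 875/(12n²) ≤ 2.
n² ≥ 875/(12·2) = 36.4583 ⇒ n ≥ 6.0381, so the smallest n is 7.

7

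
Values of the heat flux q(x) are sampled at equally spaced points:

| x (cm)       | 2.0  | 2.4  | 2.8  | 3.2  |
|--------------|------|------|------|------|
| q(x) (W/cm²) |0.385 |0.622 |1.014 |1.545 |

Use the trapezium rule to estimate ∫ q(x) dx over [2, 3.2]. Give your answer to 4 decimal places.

h = 0.4, n = 3.
(h/2)·[y₀ + 2y₁ + 2y₂ + y₃] = 0.2·(5.202) = 1.0404.

1.0404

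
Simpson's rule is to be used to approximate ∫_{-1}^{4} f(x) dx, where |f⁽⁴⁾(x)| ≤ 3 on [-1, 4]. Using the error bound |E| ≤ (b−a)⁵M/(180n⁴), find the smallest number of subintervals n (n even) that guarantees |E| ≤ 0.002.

Need 9375/(180n⁴) ≤ 0.002.
n⁴ ≥ 9375/(180·0.002) = 26041.7 ⇒ n ≥ 12.7033, so the smallest even n is 14. (n must be even for Simpson's rule.)

14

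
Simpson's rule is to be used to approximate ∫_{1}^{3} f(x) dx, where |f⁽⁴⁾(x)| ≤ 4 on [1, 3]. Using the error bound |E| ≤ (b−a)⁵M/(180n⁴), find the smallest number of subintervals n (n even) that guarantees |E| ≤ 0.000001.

Need 128/(180n⁴) ≤ 0.000001.
n⁴ ≥ 128/(180·0.000001) = 711111 ⇒ n ≥ 29.0392, so the smallest even n is 30. (n must be even for Simpson's rule.)

30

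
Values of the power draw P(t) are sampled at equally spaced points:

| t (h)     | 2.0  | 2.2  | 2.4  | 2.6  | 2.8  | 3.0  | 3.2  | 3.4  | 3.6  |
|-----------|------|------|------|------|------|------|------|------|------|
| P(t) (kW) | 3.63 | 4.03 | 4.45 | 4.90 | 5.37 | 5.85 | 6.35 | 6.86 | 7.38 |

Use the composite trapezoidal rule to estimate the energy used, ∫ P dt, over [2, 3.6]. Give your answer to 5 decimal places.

h = 0.2, n = 8.
(h/2)·[y₀ + 2y₁ + 2y₂ + 2y₃ + 2y₄ + 2y₅ + 2y₆ + 2y₇ + y₈] = 0.1·(86.63) = 8.66300.

8.66300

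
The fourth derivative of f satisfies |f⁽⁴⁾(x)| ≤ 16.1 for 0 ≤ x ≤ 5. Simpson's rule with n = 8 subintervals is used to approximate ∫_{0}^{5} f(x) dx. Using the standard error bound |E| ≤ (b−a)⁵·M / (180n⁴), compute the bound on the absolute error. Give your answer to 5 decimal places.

0.06824

|E| ≤ (5)⁵·16.1 / (180·8⁴) = 50312.5/737280 = 0.06824.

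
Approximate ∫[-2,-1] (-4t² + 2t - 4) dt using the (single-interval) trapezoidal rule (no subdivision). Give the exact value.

T = (b−a)/2 · [f(-2) + f(-1)] = 0.5·[(-24) + (-10)] = -17.

-17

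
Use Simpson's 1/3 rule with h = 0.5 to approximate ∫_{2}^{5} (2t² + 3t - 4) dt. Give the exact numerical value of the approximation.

97.5

h = (5 − 2)/6 = 0.5.
Nodes t₀,…,t₆ = 2, 2.5, 3, 3.5, 4, 4.5, 5.
f(t) = 2t² + 3t - 4: f₀=10, f₁=16, f₂=23, f₃=31, f₄=40, f₅=50, f₆=61.
(h/3)·[f₀ + 4f₁ + 2f₂ + 4f₃ + 2f₄ + 4f₅ + f₆] = 0.166667·(585) = 97.5.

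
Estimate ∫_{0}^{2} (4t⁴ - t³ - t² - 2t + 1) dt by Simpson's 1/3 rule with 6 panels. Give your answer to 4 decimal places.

h = (2 − 0)/6 = 0.333333.
Nodes t₀,…,t₆ = 0, 0.333333, 0.666667, 1, 1.333333, 1.666667, 2.
f(t) = 4t⁴ - t³ - t² - 2t + 1: f₀=1, f₁=0.234568, f₂=-0.283951, f₃=1, f₄=6.827160, f₅=21.123457, f₆=49.
(h/3)·[f₀ + 4f₁ + 2f₂ + 4f₃ + 2f₄ + 4f₅ + f₆] = 0.111111·(152.518519) = 16.9465.

16.9465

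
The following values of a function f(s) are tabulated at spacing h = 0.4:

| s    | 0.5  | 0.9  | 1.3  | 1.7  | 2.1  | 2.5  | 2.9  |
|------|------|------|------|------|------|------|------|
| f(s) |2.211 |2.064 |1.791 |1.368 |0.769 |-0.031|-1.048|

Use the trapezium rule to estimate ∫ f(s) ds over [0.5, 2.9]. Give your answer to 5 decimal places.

h = 0.4, n = 6.
(h/2)·[y₀ + 2y₁ + 2y₂ + 2y₃ + 2y₄ + 2y₅ + y₆] = 0.2·(13.085) = 2.61700.

2.61700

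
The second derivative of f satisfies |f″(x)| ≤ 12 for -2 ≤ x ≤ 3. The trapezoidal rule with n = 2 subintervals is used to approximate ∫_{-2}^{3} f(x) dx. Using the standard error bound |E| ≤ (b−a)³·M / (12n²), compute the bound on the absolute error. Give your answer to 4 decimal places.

31.2500

|E| ≤ (5)³·12 / (12·2²) = 1500/48 = 31.2500.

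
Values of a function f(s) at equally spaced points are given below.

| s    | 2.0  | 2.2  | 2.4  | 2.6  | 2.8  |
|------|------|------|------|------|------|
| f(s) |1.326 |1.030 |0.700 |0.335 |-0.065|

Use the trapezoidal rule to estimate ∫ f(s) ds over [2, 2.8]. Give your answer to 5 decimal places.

0.53910

h = 0.2, n = 4.
(h/2)·[y₀ + 2y₁ + 2y₂ + 2y₃ + y₄] = 0.1·(5.391) = 0.53910.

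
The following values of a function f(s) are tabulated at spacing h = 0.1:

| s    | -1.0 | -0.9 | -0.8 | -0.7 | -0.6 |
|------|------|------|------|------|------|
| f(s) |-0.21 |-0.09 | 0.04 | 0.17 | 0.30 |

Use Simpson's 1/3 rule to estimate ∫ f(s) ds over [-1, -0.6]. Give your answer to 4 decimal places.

h = 0.1, n = 4.
(h/3)·[y₀ + 4y₁ + 2y₂ + 4y₃ + y₄] = 0.033333·(0.49) = 0.0163.

0.0163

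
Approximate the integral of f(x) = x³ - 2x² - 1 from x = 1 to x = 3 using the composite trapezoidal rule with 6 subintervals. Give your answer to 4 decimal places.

0.8148

h = (3 − 1)/6 = 0.333333.
Nodes x₀,…,x₆ = 1, 1.333333, 1.666667, 2, 2.333333, 2.666667, 3.
f(x) = x³ - 2x² - 1: f₀=-2, f₁=-2.185185, f₂=-1.925926, f₃=-1, f₄=0.814815, f₅=3.740741, f₆=8.
(h/2)·[f₀ + 2f₁ + 2f₂ + 2f₃ + 2f₄ + 2f₅ + f₆] = 0.166667·(4.888889) = 0.8148.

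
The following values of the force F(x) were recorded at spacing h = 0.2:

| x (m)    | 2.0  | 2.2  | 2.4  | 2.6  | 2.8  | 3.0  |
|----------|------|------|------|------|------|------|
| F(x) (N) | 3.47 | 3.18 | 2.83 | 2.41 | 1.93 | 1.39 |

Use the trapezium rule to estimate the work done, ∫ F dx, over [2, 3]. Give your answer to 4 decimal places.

h = 0.2, n = 5.
(h/2)·[y₀ + 2y₁ + 2y₂ + 2y₃ + 2y₄ + y₅] = 0.1·(25.56) = 2.5560.

2.5560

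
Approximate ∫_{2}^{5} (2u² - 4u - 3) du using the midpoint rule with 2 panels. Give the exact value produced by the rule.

h = (5 − 2)/2 = 1.5.
Midpoints m₁,…,m₂ = 2.75, 4.25.
f(m₁)=1.125, f(m₂)=16.125.
h·[f(m₁) + f(m₂)] = 1.5·(17.25) = 25.875.

25.875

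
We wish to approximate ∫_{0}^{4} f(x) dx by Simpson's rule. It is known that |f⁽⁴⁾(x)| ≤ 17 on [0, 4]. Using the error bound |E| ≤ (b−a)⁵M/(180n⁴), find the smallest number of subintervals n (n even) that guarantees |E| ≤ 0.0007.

Need 17408/(180n⁴) ≤ 0.0007.
n⁴ ≥ 17408/(180·0.0007) = 138159 ⇒ n ≥ 19.2794, so the smallest even n is 20. (n must be even for Simpson's rule.)

20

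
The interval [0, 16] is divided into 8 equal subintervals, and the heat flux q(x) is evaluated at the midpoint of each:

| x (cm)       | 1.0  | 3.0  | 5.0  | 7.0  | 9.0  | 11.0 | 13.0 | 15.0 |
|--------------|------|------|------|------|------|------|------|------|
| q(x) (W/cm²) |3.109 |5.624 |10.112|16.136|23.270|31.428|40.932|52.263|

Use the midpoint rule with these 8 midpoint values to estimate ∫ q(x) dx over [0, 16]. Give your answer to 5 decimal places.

h = 2, n = 8.
h·[y(m₁) + y(m₂) + y(m₃) + y(m₄) + y(m₅) + y(m₆) + y(m₇) + y(m₈)] = 2·(182.874) = 365.74800.

365.74800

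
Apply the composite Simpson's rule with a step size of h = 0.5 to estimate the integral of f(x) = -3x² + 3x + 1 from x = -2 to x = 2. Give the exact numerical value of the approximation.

h = (2 − (-2))/8 = 0.5.
Nodes x₀,…,x₈ = -2, -1.5, -1, -0.5, 0, 0.5, 1, 1.5, 2.
f(x) = -3x² + 3x + 1: f₀=-17, f₁=-10.25, f₂=-5, f₃=-1.25, f₄=1, f₅=1.75, f₆=1, f₇=-1.25, f₈=-5.
(h/3)·[f₀ + 4f₁ + 2f₂ + 4f₃ + 2f₄ + 4f₅ + 2f₆ + 4f₇ + f₈] = 0.166667·(-72) = -12.

-12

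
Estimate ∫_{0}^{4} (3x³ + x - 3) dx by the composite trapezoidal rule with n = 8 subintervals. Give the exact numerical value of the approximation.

191

h = (4 − 0)/8 = 0.5.
Nodes x₀,…,x₈ = 0, 0.5, 1, 1.5, 2, 2.5, 3, 3.5, 4.
f(x) = 3x³ + x - 3: f₀=-3, f₁=-2.125, f₂=1, f₃=8.625, f₄=23, f₅=46.375, f₆=81, f₇=129.125, f₈=193.
(h/2)·[f₀ + 2f₁ + 2f₂ + 2f₃ + 2f₄ + 2f₅ + 2f₆ + 2f₇ + f₈] = 0.25·(764) = 191.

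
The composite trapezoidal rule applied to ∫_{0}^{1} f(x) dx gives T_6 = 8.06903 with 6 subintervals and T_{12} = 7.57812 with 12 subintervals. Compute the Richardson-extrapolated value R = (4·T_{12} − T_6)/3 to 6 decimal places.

7.414483

R = (4·T_{12} − T_6) / 3 = (4·7.57812 − 8.06903)/3 = (22.24345)/3 = 7.414483.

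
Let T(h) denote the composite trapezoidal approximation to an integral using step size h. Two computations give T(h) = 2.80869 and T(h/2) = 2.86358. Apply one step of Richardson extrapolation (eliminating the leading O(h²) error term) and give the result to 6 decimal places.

2.881877

R = (4·T(h/2) − T(h)) / 3 = (4·2.86358 − 2.80869)/3 = (8.64563)/3 = 2.881877.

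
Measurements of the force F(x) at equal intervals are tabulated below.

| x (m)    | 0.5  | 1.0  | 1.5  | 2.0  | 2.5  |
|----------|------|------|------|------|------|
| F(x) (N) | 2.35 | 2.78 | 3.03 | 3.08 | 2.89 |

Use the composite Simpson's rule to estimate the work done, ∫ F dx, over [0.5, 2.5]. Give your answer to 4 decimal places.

h = 0.5, n = 4.
(h/3)·[y₀ + 4y₁ + 2y₂ + 4y₃ + y₄] = 0.166667·(34.74) = 5.7900.

5.7900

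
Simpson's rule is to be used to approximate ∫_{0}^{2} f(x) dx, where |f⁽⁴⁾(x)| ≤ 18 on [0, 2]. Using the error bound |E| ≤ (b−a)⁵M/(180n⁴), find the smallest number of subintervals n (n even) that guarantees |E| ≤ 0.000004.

Need 576/(180n⁴) ≤ 0.000004.
n⁴ ≥ 576/(180·0.000004) = 800000 ⇒ n ≥ 29.9070, so the smallest even n is 30. (n must be even for Simpson's rule.)

30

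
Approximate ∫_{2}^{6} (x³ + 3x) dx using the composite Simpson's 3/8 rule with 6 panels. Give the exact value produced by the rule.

h = (6 − 2)/6 = 0.666667.
Nodes x₀,…,x₆ = 2, 2.666667, 3.333333, 4, 4.666667, 5.333333, 6.
f(x) = x³ + 3x: f₀=14, f₁=26.962963, f₂=47.037037, f₃=76, f₄=115.629630, f₅=167.703704, f₆=234.
(3h/8)·[f₀ + 3f₁ + 3f₂ + 2f₃ + 3f₄ + 3f₅ + f₆] = 0.25·(1472) = 368.

368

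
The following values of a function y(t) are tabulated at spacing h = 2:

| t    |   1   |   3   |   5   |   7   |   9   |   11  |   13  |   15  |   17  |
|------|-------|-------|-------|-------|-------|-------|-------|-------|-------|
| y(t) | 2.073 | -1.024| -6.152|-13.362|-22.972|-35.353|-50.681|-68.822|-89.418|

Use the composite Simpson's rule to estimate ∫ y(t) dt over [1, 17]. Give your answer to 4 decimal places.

-480.7993

h = 2, n = 8.
(h/3)·[y₀ + 4y₁ + 2y₂ + 4y₃ + 2y₄ + 4y₅ + 2y₆ + 4y₇ + y₈] = 0.666667·(-721.199) = -480.7993.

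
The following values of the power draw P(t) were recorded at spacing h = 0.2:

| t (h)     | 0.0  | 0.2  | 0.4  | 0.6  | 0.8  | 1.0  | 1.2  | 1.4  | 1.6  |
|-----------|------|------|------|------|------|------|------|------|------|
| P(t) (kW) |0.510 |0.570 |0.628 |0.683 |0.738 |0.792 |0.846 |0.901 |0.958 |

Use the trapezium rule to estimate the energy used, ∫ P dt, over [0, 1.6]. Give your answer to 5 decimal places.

1.17840

h = 0.2, n = 8.
(h/2)·[y₀ + 2y₁ + 2y₂ + 2y₃ + 2y₄ + 2y₅ + 2y₆ + 2y₇ + y₈] = 0.1·(11.784) = 1.17840.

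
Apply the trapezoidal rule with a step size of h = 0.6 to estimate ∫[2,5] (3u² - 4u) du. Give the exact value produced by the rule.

h = (5 − 2)/5 = 0.6.
Nodes u₀,…,u₅ = 2, 2.6, 3.2, 3.8, 4.4, 5.
f(u) = 3u² - 4u: f₀=4, f₁=9.88, f₂=17.92, f₃=28.12, f₄=40.48, f₅=55.
(h/2)·[f₀ + 2f₁ + 2f₂ + 2f₃ + 2f₄ + f₅] = 0.3·(251.8) = 75.54.

75.54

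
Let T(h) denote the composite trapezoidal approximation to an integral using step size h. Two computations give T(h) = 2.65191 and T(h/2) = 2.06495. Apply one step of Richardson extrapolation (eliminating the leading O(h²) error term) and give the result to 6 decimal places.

1.869297

R = (4·T(h/2) − T(h)) / 3 = (4·2.06495 − 2.65191)/3 = (5.60789)/3 = 1.869297.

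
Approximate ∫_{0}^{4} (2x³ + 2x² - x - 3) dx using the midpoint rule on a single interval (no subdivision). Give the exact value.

M = (b−a)·f(2) = 4·(19) = 76.

76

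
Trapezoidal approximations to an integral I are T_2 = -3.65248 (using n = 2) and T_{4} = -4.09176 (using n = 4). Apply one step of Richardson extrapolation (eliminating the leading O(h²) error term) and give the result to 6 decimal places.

R = (4·T_{4} − T_2) / 3 = (4·(-4.09176) − (-3.65248))/3 = (-12.71456)/3 = -4.238187.

-4.238187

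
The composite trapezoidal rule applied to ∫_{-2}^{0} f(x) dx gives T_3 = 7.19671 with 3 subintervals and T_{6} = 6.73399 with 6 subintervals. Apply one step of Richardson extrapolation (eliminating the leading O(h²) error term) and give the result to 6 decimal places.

R = (4·T_{6} − T_3) / 3 = (4·6.73399 − 7.19671)/3 = (19.73925)/3 = 6.579750.

6.579750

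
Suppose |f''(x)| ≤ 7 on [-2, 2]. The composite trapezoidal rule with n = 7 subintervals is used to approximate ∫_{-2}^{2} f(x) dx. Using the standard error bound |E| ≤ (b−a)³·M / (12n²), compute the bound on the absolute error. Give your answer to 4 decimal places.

|E| ≤ (4)³·7 / (12·7²) = 448/588 = 0.7619.

0.7619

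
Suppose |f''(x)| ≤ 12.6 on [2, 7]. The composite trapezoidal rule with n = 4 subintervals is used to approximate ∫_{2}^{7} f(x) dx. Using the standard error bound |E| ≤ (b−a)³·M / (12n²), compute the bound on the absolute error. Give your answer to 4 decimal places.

|E| ≤ (5)³·12.6 / (12·4²) = 1575/192 = 8.2031.

8.2031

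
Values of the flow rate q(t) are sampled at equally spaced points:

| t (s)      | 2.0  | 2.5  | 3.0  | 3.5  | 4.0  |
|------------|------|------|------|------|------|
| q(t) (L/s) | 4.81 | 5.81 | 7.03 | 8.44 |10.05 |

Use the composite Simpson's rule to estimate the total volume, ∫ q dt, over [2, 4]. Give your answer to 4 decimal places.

h = 0.5, n = 4.
(h/3)·[y₀ + 4y₁ + 2y₂ + 4y₃ + y₄] = 0.166667·(85.92) = 14.3200.

14.3200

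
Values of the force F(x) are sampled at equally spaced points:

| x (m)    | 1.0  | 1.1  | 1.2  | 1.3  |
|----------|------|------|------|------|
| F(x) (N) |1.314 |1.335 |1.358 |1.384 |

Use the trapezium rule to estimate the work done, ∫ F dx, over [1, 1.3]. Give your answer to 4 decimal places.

0.4042

h = 0.1, n = 3.
(h/2)·[y₀ + 2y₁ + 2y₂ + y₃] = 0.05·(8.084) = 0.4042.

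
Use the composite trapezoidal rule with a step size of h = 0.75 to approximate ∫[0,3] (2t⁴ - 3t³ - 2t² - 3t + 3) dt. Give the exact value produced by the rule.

h = (3 − 0)/4 = 0.75.
Nodes t₀,…,t₄ = 0, 0.75, 1.5, 2.25, 3.
f(t) = 2t⁴ - 3t³ - 2t² - 3t + 3: f₀=3, f₁=-1.0078125, f₂=-6, f₃=3.2109375, f₄=57.
(h/2)·[f₀ + 2f₁ + 2f₂ + 2f₃ + f₄] = 0.375·(52.40625) = 19.65234375.

19.65234375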